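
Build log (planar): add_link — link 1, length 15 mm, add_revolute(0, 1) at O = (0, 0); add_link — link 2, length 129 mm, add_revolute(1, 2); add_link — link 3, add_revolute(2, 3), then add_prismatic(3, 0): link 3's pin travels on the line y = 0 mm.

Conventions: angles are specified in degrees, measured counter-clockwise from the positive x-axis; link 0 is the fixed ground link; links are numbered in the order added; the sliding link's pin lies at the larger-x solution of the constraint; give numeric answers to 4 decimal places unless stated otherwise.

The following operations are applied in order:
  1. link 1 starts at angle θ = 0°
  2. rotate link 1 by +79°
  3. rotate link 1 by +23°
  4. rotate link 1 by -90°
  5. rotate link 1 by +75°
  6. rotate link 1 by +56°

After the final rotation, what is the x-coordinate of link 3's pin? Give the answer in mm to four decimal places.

geometry: r = 15 mm, L = 129 mm, e = 0 mm; θ starts at 0°
rotate link 1 by +79°: θ ← 0° +79° = 79°
rotate link 1 by +23°: θ ← 79° +23° = 102°
rotate link 1 by -90°: θ ← 102° -90° = 12°
rotate link 1 by +75°: θ ← 12° +75° = 87°
rotate link 1 by +56°: θ ← 87° +56° = 143°
crank pin P = (r cos θ, r sin θ) = (-11.979533, 9.027225)
h = r sin θ − e = 9.027225 − 0 = 9.027225
x = r cos θ + √(L² − h²) = -11.979533 + 128.683757 = 116.704224

116.7042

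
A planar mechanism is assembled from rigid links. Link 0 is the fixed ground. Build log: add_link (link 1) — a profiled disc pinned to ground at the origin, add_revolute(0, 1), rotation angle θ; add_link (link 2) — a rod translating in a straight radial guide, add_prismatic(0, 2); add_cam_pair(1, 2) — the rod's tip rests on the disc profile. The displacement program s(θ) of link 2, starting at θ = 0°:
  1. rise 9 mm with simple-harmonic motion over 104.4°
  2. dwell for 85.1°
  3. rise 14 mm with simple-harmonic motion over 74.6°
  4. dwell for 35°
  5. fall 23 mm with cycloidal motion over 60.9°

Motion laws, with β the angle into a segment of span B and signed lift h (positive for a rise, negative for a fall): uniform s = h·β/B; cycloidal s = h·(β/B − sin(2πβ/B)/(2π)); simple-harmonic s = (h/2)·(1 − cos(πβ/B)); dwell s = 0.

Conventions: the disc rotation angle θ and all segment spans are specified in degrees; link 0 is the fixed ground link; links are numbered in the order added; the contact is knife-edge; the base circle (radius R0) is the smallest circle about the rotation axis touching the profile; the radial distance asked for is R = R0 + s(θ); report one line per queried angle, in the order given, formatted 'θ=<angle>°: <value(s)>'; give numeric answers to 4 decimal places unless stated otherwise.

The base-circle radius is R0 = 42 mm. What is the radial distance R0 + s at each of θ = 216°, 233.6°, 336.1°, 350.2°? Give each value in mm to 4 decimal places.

seg 1 [0°–104.4°] simple-harmonic, h=9: full span → s += 9 → s = 9.0000
seg 2 [104.4°–189.5°] dwell: s stays 9.0000
seg 3 [189.5°–264.1°] simple-harmonic, h=14: θ=216° here. β=26.5, B=74.6. 14/2·(1 − cos(π·0.3552)) = 3.9249 → s = 12.9249
seg 3 [189.5°–264.1°] simple-harmonic, h=14: θ=233.6° here. β=44.1, B=74.6. 14/2·(1 − cos(π·0.5912)) = 8.9773 → s = 17.9773
seg 3 [189.5°–264.1°] simple-harmonic, h=14: full span → s += 14 → s = 23.0000
seg 4 [264.1°–299.1°] dwell: s stays 23.0000
seg 5 [299.1°–360°] cycloidal, h=-23: θ=336.1° here. β=37, B=60.9. -23·(0.6076 − sin(2π·0.6076)/(2π)) = -16.2634 → s = 6.7366
seg 5 [299.1°–360°] cycloidal, h=-23: θ=350.2° here. β=51.1, B=60.9. -23·(0.8391 − sin(2π·0.8391)/(2π)) = -22.4008 → s = 0.5992
θ=216°: R = R0 + s = 42 + 12.9249 = 54.9249
θ=233.6°: R = R0 + s = 42 + 17.9773 = 59.9773
θ=336.1°: R = R0 + s = 42 + 6.7366 = 48.7366
θ=350.2°: R = R0 + s = 42 + 0.5992 = 42.5992

θ=216°: 54.9249
θ=233.6°: 59.9773
θ=336.1°: 48.7366
θ=350.2°: 42.5992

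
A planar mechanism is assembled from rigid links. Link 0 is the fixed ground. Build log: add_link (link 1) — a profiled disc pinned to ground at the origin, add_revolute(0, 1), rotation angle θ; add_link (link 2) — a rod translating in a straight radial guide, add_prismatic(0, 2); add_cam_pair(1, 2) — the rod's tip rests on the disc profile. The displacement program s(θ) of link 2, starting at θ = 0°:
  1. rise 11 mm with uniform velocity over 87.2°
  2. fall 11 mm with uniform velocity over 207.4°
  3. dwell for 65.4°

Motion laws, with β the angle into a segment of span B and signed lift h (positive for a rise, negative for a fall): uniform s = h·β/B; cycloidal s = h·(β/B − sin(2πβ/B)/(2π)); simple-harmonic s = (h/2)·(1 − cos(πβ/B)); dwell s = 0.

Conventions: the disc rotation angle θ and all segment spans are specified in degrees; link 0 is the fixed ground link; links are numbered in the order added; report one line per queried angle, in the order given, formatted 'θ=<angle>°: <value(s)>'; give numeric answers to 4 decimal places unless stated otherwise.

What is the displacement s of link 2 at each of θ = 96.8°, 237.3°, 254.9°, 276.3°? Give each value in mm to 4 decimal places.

seg 1 [0°–87.2°] uniform, h=11: full span → s += 11 → s = 11.0000
seg 2 [87.2°–294.6°] uniform, h=-11: θ=96.8° here. β=9.6, B=207.4. -11·9.6/207.4 = -0.5092 → s = 10.4908
seg 2 [87.2°–294.6°] uniform, h=-11: θ=237.3° here. β=150.1, B=207.4. -11·150.1/207.4 = -7.9609 → s = 3.0391
seg 2 [87.2°–294.6°] uniform, h=-11: θ=254.9° here. β=167.7, B=207.4. -11·167.7/207.4 = -8.8944 → s = 2.1056
seg 2 [87.2°–294.6°] uniform, h=-11: θ=276.3° here. β=189.1, B=207.4. -11·189.1/207.4 = -10.0294 → s = 0.9706

θ=96.8°: 10.4908
θ=237.3°: 3.0391
θ=254.9°: 2.1056
θ=276.3°: 0.9706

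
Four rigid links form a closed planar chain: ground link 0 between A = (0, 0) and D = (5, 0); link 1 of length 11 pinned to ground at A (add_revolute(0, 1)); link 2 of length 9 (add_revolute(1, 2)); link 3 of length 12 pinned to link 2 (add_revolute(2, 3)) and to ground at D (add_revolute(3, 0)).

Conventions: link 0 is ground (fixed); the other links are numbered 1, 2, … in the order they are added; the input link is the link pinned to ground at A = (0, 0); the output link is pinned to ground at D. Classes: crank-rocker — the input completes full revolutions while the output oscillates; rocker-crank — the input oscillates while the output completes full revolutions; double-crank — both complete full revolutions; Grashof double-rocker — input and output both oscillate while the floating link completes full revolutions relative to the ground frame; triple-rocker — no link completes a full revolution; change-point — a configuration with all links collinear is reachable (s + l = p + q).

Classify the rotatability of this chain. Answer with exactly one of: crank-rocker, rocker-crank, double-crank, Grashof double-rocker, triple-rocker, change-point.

lengths: ground=5, input=11, coupler=9, output=12
sorted: s=5 (shortest), l=12 (longest), p+q=20
s + l = 17 vs p + q = 20
s + l < p + q (Grashof) with shortest = ground link → double-crank

double-crank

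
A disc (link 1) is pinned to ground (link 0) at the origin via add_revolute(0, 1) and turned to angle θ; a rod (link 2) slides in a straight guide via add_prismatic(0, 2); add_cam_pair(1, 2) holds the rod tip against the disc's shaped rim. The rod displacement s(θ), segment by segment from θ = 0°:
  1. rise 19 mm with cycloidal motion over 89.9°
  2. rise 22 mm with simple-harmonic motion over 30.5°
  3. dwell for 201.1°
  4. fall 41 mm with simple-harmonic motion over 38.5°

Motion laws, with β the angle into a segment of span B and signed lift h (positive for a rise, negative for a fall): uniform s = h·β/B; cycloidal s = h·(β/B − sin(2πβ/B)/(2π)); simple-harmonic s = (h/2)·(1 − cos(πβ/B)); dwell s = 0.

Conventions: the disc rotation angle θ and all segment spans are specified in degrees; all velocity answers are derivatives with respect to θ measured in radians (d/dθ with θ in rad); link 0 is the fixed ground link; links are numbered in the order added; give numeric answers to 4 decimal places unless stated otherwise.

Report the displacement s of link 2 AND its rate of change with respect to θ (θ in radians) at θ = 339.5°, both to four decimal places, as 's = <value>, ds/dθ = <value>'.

segment 1 (0° to 89.9°, cycloidal, h = 19) is passed completely: s = 0.0000 + (19) = 19.0000
segment 2 (89.9° to 120.4°, simple-harmonic, h = 22) is passed completely: s = 19.0000 + (22) = 41.0000
segment 3 (120.4° to 321.5°, dwell): s unchanged at 41.0000
θ = 339.5° falls in segment 4 (321.5° to 360°, simple-harmonic, h = -41): β = 339.5 − 321.5 = 18°, B = 38.5°; Δs = -41/2·(1 − cos(π·0.4675)) = -18.4126; s = 41.0000 − 18.4126 = 22.5874
velocity in seg [321.5°–360°] (simple-harmonic), θ in radians: β = 18° = 0.3142 rad, B = 38.5° = 0.6720 rad; ds/dθ = (πh/(2B)) sin(πβ/B) = (π·(-41)/(2·0.6720)) sin(π·0.4675) = -95.346009 mm/rad

s = 22.5874, ds/dθ = -95.3460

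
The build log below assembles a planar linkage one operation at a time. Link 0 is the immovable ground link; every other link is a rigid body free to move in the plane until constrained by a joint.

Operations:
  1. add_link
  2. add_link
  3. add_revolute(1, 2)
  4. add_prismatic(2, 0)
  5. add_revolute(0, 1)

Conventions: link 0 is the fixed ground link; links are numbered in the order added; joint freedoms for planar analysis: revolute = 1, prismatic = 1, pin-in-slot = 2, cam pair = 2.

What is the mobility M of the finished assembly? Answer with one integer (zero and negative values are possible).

(L,J1,J2)=(1,0,0); link0 fixed
link1: (2,0,0)
link2: (3,0,0)
R 1-2 [J1]: (3,1,0)
P 2-0 [J1]: (3,2,0)
R 0-1 [J1]: (3,3,0)
Grübler: 3·2 − 2·3 − 0 = 0

M = 0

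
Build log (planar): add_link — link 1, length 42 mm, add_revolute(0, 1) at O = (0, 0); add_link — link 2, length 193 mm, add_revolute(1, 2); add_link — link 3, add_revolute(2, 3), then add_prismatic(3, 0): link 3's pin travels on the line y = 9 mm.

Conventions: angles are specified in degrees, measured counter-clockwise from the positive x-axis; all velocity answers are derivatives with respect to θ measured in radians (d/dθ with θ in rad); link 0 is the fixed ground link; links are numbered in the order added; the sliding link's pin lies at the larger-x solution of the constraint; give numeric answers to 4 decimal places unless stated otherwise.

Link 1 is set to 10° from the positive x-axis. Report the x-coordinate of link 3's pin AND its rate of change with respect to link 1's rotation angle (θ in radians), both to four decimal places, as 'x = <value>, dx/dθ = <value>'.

geometry: r = 42 mm, L = 193 mm, e = 9 mm
crank pin P = (r cos θ, r sin θ) = (41.361926, 7.293223)
h = r sin θ − e = 7.293223 − 9 = -1.706777
x = r cos θ + √(L² − h²) = 41.361926 + 192.992453 = 234.354379
dx/dθ = −r sin θ − h·r cos θ/√(L² − h²) (θ in radians; h = -1.706777) = -6.927429

x = 234.3544, dx/dθ = -6.9274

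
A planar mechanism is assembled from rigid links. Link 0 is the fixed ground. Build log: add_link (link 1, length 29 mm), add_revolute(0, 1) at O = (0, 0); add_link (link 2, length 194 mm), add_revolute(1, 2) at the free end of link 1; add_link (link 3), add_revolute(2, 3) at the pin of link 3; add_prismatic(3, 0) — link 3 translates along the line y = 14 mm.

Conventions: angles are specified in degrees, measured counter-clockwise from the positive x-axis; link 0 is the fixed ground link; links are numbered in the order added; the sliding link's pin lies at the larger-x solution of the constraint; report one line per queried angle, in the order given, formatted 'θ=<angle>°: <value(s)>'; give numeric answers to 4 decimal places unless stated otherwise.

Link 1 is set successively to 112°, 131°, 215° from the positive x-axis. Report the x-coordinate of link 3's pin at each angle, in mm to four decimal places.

geometry: r = 29 mm, L = 194 mm, e = 14 mm
θ=112°: crank pin P = (r cos θ, r sin θ) = (-10.863591, 26.888332)
θ=112°: h = r sin θ − e = 26.888332 − 14 = 12.888332
θ=112°: x = r cos θ + √(L² − h²) = -10.863591 + 193.571410 = 182.707819
θ=131°: crank pin P = (r cos θ, r sin θ) = (-19.025712, 21.886578)
θ=131°: h = r sin θ − e = 21.886578 − 14 = 7.886578
θ=131°: x = r cos θ + √(L² − h²) = -19.025712 + 193.839629 = 174.813917
θ=215°: crank pin P = (r cos θ, r sin θ) = (-23.755409, -16.633717)
θ=215°: h = r sin θ − e = -16.633717 − 14 = -30.633717
θ=215°: x = r cos θ + √(L² − h²) = -23.755409 + 191.566112 = 167.810703

θ=112°: 182.7078
θ=131°: 174.8139
θ=215°: 167.8107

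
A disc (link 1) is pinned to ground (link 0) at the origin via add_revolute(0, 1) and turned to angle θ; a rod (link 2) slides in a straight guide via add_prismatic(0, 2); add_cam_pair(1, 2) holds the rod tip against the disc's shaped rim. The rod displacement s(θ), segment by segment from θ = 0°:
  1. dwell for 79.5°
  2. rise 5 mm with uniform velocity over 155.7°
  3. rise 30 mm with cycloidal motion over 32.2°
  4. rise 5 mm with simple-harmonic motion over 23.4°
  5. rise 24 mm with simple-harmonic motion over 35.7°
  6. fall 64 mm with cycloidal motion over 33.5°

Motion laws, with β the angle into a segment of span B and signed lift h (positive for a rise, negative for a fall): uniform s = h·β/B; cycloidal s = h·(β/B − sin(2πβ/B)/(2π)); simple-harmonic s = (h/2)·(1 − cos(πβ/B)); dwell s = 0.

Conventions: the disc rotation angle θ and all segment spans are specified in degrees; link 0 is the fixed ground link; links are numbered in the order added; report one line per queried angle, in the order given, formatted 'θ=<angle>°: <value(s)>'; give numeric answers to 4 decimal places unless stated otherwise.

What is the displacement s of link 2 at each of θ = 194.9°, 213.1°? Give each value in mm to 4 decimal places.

segment 1 (0° to 79.5°, dwell): s unchanged at 0.0000
θ = 194.9° falls in segment 2 (79.5° to 235.2°, uniform, h = 5): β = 194.9 − 79.5 = 115.4°, B = 155.7°; Δs = 5·115.4/155.7 = 3.7058; s = 0.0000 + 3.7058 = 3.7058
θ = 213.1° falls in segment 2 (79.5° to 235.2°, uniform, h = 5): β = 213.1 − 79.5 = 133.6°, B = 155.7°; Δs = 5·133.6/155.7 = 4.2903; s = 0.0000 + 4.2903 = 4.2903

θ=194.9°: 3.7058
θ=213.1°: 4.2903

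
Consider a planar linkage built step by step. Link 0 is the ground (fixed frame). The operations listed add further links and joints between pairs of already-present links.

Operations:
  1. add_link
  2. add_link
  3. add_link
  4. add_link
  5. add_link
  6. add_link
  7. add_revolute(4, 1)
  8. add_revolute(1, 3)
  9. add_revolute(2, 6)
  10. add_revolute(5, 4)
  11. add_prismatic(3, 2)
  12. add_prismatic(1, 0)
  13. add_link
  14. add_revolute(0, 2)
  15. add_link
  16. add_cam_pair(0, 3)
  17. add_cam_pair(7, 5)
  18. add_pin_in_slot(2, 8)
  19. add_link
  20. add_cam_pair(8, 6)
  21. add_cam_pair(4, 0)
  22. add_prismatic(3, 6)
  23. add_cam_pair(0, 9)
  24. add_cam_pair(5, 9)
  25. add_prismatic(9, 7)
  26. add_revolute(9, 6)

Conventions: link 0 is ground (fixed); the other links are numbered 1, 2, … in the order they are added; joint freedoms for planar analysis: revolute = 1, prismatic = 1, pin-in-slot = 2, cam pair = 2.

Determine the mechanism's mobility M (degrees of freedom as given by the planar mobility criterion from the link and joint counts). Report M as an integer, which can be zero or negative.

L=1 J1=0 J2=0
add link → L=2 J1=0 J2=0
add link → L=3 J1=0 J2=0
add link → L=4 J1=0 J2=0
add link → L=5 J1=0 J2=0
add link → L=6 J1=0 J2=0
add link → L=7 J1=0 J2=0
R@4,1 dof=1 J1 → L=7 J1=1 J2=0
R@1,3 dof=1 J1 → L=7 J1=2 J2=0
R@2,6 dof=1 J1 → L=7 J1=3 J2=0
R@5,4 dof=1 J1 → L=7 J1=4 J2=0
P@3,2 dof=1 J1 → L=7 J1=5 J2=0
P@1,0 dof=1 J1 → L=7 J1=6 J2=0
add link → L=8 J1=6 J2=0
R@0,2 dof=1 J1 → L=8 J1=7 J2=0
add link → L=9 J1=7 J2=0
C@0,3 dof=2 J2 → L=9 J1=7 J2=1
C@7,5 dof=2 J2 → L=9 J1=7 J2=2
PS@2,8 dof=2 J2 → L=9 J1=7 J2=3
add link → L=10 J1=7 J2=3
C@8,6 dof=2 J2 → L=10 J1=7 J2=4
C@4,0 dof=2 J2 → L=10 J1=7 J2=5
P@3,6 dof=1 J1 → L=10 J1=8 J2=5
C@0,9 dof=2 J2 → L=10 J1=8 J2=6
C@5,9 dof=2 J2 → L=10 J1=8 J2=7
P@9,7 dof=1 J1 → L=10 J1=9 J2=7
R@9,6 dof=1 J1 → L=10 J1=10 J2=7
M=3(L−1)−2J1−J2=3·9−2·10−7=0

M = 0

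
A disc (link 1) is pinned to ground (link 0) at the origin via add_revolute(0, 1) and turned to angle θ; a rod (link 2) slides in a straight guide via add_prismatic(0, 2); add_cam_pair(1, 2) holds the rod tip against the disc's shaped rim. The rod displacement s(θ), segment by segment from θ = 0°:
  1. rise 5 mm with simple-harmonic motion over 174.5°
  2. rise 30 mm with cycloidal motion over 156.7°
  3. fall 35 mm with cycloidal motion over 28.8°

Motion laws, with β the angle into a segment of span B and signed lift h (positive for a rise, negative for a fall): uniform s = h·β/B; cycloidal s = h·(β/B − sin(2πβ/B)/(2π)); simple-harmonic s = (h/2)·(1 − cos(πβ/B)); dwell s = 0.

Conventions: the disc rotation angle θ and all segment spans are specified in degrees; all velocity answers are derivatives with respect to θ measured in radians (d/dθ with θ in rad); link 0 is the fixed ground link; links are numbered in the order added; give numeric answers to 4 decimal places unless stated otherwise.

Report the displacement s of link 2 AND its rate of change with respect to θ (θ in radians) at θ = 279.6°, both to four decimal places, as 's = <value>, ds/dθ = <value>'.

segment 1 (0° to 174.5°, simple-harmonic, h = 5) is passed completely: s = 0.0000 + (5) = 5.0000
θ = 279.6° falls in segment 2 (174.5° to 331.2°, cycloidal, h = 30): β = 279.6 − 174.5 = 105.1°, B = 156.7°; Δs = 30·(0.6707 − sin(2π·0.6707)/(2π)) = 24.3155; s = 5.0000 + 24.3155 = 29.3155
velocity in seg [174.5°–331.2°] (cycloidal), θ in radians: β = 105.1° = 1.8343 rad, B = 156.7° = 2.7349 rad; ds/dθ = (h/B)(1 − cos(2πβ/B)) = (30/2.7349)(1 − cos(2π·0.6707)) = 16.210815 mm/rad

s = 29.3155, ds/dθ = 16.2108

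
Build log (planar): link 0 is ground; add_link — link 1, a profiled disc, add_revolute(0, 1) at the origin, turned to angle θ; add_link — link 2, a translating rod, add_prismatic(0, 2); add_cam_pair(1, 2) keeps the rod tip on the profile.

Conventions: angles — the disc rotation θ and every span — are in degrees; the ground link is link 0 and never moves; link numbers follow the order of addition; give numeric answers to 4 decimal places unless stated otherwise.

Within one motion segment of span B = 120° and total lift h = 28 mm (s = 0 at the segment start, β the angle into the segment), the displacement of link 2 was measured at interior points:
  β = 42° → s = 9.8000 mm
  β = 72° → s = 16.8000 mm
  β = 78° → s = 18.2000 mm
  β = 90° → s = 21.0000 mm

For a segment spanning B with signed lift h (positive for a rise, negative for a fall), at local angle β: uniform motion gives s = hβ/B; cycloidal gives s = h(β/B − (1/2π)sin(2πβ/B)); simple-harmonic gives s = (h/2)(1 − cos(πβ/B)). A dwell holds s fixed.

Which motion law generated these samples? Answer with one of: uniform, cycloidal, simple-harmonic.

candidates at β/B = r: uniform s = h·r (linear in β); cycloidal s = h·(r − sin(2πr)/(2π)); simple-harmonic s = (h/2)(1 − cos(πr))
β=42°: printed 9.8000 | uniform 9.8000, cycloidal 6.1947, simple-harmonic 7.6441
β=72°: printed 16.8000 | uniform 16.8000, cycloidal 19.4194, simple-harmonic 18.3262
β=78°: printed 18.2000 | uniform 18.2000, cycloidal 21.8053, simple-harmonic 20.3559
β=90°: printed 21.0000 | uniform 21.0000, cycloidal 25.4563, simple-harmonic 23.8995
only one law matches every sample → uniform

uniform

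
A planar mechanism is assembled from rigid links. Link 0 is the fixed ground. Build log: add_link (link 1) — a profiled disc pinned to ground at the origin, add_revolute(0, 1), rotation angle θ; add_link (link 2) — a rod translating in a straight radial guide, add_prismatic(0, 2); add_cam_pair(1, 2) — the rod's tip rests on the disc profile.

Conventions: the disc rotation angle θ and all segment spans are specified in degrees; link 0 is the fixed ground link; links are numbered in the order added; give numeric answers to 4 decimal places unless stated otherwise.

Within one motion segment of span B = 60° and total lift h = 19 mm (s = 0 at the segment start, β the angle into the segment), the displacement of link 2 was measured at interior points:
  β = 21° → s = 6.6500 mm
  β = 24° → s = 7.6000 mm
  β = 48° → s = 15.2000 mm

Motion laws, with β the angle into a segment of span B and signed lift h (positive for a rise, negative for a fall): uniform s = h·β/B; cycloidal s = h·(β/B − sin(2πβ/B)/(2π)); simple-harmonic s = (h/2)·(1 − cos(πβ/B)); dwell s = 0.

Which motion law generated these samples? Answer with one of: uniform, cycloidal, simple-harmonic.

candidates at β/B = r: uniform s = h·r (linear in β); cycloidal s = h·(r − sin(2πr)/(2π)); simple-harmonic s = (h/2)(1 − cos(πr))
β=21°: printed 6.6500 | uniform 6.6500, cycloidal 4.2036, simple-harmonic 5.1871
β=24°: printed 7.6000 | uniform 7.6000, cycloidal 5.8226, simple-harmonic 6.5643
β=48°: printed 15.2000 | uniform 15.2000, cycloidal 18.0759, simple-harmonic 17.1857
only one law matches every sample → uniform

uniform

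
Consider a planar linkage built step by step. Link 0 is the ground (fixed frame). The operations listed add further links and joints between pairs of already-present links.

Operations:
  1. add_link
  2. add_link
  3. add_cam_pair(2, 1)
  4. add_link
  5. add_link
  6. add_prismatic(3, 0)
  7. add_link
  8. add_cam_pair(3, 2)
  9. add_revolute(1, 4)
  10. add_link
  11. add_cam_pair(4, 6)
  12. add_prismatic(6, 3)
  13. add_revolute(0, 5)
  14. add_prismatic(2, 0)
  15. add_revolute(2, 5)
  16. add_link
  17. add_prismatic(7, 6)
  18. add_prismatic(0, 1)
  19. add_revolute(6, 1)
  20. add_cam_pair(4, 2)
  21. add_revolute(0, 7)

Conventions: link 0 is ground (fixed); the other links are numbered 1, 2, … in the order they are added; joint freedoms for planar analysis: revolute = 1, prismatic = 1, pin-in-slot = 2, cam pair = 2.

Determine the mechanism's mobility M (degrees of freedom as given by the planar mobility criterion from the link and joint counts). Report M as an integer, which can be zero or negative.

link 0 = ground. State L|J1|J2 = 1|0|0
+link1  2|0|0
+link2  3|0|0
C(2,1) f=2→J2  3|0|1
+link3  4|0|1
+link4  5|0|1
P(3,0) f=1→J1  5|1|1
+link5  6|1|1
C(3,2) f=2→J2  6|1|2
R(1,4) f=1→J1  6|2|2
+link6  7|2|2
C(4,6) f=2→J2  7|2|3
P(6,3) f=1→J1  7|3|3
R(0,5) f=1→J1  7|4|3
P(2,0) f=1→J1  7|5|3
R(2,5) f=1→J1  7|6|3
+link7  8|6|3
P(7,6) f=1→J1  8|7|3
P(0,1) f=1→J1  8|8|3
R(6,1) f=1→J1  8|9|3
C(4,2) f=2→J2  8|9|4
R(0,7) f=1→J1  8|10|4
M = 3(8−1)−2·10−4 = 21−20−4 = -3

M = -3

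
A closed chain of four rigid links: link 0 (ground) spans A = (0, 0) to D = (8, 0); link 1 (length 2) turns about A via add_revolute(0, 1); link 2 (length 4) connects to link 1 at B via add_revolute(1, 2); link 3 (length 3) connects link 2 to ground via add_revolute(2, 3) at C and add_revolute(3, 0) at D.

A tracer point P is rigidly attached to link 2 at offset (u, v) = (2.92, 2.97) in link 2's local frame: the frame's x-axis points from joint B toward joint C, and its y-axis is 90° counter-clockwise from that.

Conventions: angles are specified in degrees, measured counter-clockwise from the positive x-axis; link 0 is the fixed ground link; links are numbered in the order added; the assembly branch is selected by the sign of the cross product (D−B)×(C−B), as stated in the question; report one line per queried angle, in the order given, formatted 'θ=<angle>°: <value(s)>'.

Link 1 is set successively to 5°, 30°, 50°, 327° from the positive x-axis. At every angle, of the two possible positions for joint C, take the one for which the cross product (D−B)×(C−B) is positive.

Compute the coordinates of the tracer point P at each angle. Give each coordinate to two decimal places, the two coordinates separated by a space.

A=(0,0), D=(8.00,0)
θ=5°: B = A + 2.00·(cos5°, sin5°) = (1.9924, 0.1743)
θ=5°: |BD| = 6.0101
θ=5°: circle(B,4.00) ∩ circle(D,3.00): a=3.5874, h=1.7693
θ=5°:   candidates: C₊=(5.6296,1.8388) cross=10.634; C₋=(5.5270,-1.6983) cross=-10.634
θ=5°:   branch + wants cross > 0 → take C=(5.6296,1.8388) (cross=10.634)
θ=5°: ex = (C−B)/|BC| = (0.9093,0.4161); ey = (-0.4161,0.9093)
θ=5°: P = B + 2.92·ex + 2.97·ey = (3.4117,4.0900)
θ=30°: B = A + 2.00·(cos30°, sin30°) = (1.7321, 1.0000)
θ=30°: |BD| = 6.3472
θ=30°: circle(B,4.00) ∩ circle(D,3.00): a=3.7250, h=1.4574
θ=30°:   candidates: C₊=(5.6402,1.8524) cross=9.251; C₋=(5.1809,-1.0261) cross=-9.251
θ=30°:   branch + wants cross > 0 → take C=(5.6402,1.8524) (cross=9.251)
θ=30°: ex = (C−B)/|BC| = (0.9770,0.2131); ey = (-0.2131,0.9770)
θ=30°: P = B + 2.92·ex + 2.97·ey = (3.9521,4.5240)
θ=50°: B = A + 2.00·(cos50°, sin50°) = (1.2856, 1.5321)
θ=50°: |BD| = 6.8870
θ=50°: circle(B,4.00) ∩ circle(D,3.00): a=3.9517, h=0.6197
θ=50°:   candidates: C₊=(5.2761,1.2572) cross=4.268; C₋=(5.0004,0.0488) cross=-4.268
θ=50°:   branch + wants cross > 0 → take C=(5.2761,1.2572) (cross=4.268)
θ=50°: ex = (C−B)/|BC| = (0.9976,-0.0687); ey = (0.0687,0.9976)
θ=50°: P = B + 2.92·ex + 2.97·ey = (4.4028,4.2944)
θ=327°: B = A + 2.00·(cos327°, sin327°) = (1.6773, -1.0893)
θ=327°: |BD| = 6.4158
θ=327°: circle(B,4.00) ∩ circle(D,3.00): a=3.7534, h=1.3827
θ=327°:   candidates: C₊=(5.1415,0.9106) cross=8.871; C₋=(5.6110,-1.8146) cross=-8.871
θ=327°:   branch + wants cross > 0 → take C=(5.1415,0.9106) (cross=8.871)
θ=327°: ex = (C−B)/|BC| = (0.8660,0.5000); ey = (-0.5000,0.8660)
θ=327°: P = B + 2.92·ex + 2.97·ey = (2.7213,2.9428)

θ=5°: 3.41 4.09
θ=30°: 3.95 4.52
θ=50°: 4.40 4.29
θ=327°: 2.72 2.94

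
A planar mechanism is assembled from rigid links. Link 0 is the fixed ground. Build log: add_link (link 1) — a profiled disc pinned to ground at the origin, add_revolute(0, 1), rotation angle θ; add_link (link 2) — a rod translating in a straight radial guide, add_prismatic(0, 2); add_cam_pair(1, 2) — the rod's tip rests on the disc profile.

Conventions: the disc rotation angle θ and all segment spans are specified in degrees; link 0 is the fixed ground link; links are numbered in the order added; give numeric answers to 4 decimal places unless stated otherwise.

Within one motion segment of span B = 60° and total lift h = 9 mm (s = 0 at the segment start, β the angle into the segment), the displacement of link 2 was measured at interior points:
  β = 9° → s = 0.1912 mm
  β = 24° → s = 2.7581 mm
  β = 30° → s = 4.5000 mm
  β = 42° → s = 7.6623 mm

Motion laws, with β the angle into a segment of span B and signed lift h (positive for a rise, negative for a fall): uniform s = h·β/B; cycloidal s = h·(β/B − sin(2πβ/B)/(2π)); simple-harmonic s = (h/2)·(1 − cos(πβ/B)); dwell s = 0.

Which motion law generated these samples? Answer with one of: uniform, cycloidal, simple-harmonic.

candidates at β/B = r: uniform s = h·r (linear in β); cycloidal s = h·(r − sin(2πr)/(2π)); simple-harmonic s = (h/2)(1 − cos(πr))
β=9°: printed 0.1912 | uniform 1.3500, cycloidal 0.1912, simple-harmonic 0.4905
β=24°: printed 2.7581 | uniform 3.6000, cycloidal 2.7581, simple-harmonic 3.1094
β=30°: printed 4.5000 | uniform 4.5000, cycloidal 4.5000, simple-harmonic 4.5000
β=42°: printed 7.6623 | uniform 6.3000, cycloidal 7.6623, simple-harmonic 7.1450
only one law matches every sample → cycloidal

cycloidal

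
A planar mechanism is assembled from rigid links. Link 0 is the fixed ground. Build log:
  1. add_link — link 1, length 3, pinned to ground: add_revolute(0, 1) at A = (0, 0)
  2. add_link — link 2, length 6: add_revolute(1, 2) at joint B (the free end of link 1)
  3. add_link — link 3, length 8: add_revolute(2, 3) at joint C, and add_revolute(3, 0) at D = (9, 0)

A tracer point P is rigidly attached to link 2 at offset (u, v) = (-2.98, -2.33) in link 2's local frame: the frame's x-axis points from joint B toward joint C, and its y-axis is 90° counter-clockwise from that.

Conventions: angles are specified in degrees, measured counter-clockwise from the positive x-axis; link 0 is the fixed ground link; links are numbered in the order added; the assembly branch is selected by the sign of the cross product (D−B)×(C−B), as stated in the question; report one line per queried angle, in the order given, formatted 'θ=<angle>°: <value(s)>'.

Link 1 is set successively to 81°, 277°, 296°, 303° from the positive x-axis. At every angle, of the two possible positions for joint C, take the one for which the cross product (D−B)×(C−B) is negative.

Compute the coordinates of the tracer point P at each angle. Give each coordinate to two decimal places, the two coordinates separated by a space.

A=(0,0), D=(9.00,0)
θ=81°: B = A + 3.00·(cos81°, sin81°) = (0.4693, 2.9631)
θ=81°: |BD| = 9.0306
θ=81°: circle(B,6.00) ∩ circle(D,8.00): a=2.9650, h=5.2162
θ=81°:   candidates: C₊=(4.9817,6.9176) cross=47.105; C₋=(1.5587,-2.9372) cross=-47.105
θ=81°:   branch - wants cross < 0 → take C=(1.5587,-2.9372) (cross=-47.105)
θ=81°: ex = (C−B)/|BC| = (0.1816,-0.9834); ey = (0.9834,0.1816)
θ=81°: P = B + -2.98·ex + -2.33·ey = (-2.3630,5.4705)
θ=277°: B = A + 3.00·(cos277°, sin277°) = (0.3656, -2.9776)
θ=277°: |BD| = 9.1334
θ=277°: circle(B,6.00) ∩ circle(D,8.00): a=3.0339, h=5.1765
θ=277°:   candidates: C₊=(1.5461,2.9051) cross=47.279; C₋=(4.9213,-6.8822) cross=-47.279
θ=277°:   branch - wants cross < 0 → take C=(4.9213,-6.8822) (cross=-47.279)
θ=277°: ex = (C−B)/|BC| = (0.7593,-0.6508); ey = (0.6508,0.7593)
θ=277°: P = B + -2.98·ex + -2.33·ey = (-3.4133,-2.8075)
θ=296°: B = A + 3.00·(cos296°, sin296°) = (1.3151, -2.6964)
θ=296°: |BD| = 8.1442
θ=296°: circle(B,6.00) ∩ circle(D,8.00): a=2.3531, h=5.5193
θ=296°:   candidates: C₊=(1.7081,3.2907) cross=44.951; C₋=(5.3628,-7.1254) cross=-44.951
θ=296°:   branch - wants cross < 0 → take C=(5.3628,-7.1254) (cross=-44.951)
θ=296°: ex = (C−B)/|BC| = (0.6746,-0.7382); ey = (0.7382,0.6746)
θ=296°: P = B + -2.98·ex + -2.33·ey = (-2.4152,-2.0685)
θ=303°: B = A + 3.00·(cos303°, sin303°) = (1.6339, -2.5160)
θ=303°: |BD| = 7.7839
θ=303°: circle(B,6.00) ∩ circle(D,8.00): a=2.0934, h=5.6230
θ=303°:   candidates: C₊=(1.7974,3.4818) cross=43.769; C₋=(5.4324,-7.1605) cross=-43.769
θ=303°:   branch - wants cross < 0 → take C=(5.4324,-7.1605) (cross=-43.769)
θ=303°: ex = (C−B)/|BC| = (0.6331,-0.7741); ey = (0.7741,0.6331)
θ=303°: P = B + -2.98·ex + -2.33·ey = (-2.0563,-1.6844)

θ=81°: -2.36 5.47
θ=277°: -3.41 -2.81
θ=296°: -2.42 -2.07
θ=303°: -2.06 -1.68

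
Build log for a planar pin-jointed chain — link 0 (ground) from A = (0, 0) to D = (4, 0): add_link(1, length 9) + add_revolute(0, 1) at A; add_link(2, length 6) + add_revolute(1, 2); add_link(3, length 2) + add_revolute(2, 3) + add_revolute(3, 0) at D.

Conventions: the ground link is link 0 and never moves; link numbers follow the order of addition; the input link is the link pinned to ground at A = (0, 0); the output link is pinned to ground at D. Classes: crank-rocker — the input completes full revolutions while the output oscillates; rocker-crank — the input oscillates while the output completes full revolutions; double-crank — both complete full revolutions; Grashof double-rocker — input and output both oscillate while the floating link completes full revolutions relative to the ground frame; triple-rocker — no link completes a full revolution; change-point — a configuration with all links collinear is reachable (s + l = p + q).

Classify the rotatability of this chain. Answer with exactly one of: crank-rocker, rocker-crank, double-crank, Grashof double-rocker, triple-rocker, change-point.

lengths: ground=4, input=9, coupler=6, output=2
sorted: s=2 (shortest), l=9 (longest), p+q=10
s + l = 11 vs p + q = 10
s + l > p + q → non-Grashof → no link fully rotates → triple-rocker

triple-rocker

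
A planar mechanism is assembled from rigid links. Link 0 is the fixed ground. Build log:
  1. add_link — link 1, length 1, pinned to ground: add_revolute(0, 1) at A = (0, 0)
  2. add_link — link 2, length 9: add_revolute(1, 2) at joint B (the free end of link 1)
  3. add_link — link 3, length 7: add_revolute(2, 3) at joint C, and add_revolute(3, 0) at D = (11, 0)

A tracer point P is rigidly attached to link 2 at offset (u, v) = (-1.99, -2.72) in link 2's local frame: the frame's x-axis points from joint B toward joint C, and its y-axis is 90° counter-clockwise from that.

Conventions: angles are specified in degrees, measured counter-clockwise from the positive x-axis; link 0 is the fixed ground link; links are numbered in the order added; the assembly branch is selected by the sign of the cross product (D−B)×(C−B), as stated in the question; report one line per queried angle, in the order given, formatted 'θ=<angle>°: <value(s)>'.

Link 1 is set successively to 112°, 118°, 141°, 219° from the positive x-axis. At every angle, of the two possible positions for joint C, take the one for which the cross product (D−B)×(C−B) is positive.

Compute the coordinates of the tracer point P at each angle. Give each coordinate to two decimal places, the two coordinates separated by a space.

A=(0,0), D=(11.00,0)
θ=112°: B = A + 1.00·(cos112°, sin112°) = (-0.3746, 0.9272)
θ=112°: |BD| = 11.4123
θ=112°: circle(B,9.00) ∩ circle(D,7.00): a=7.1082, h=5.5203
θ=112°:   candidates: C₊=(7.1585,5.8518) cross=63.000; C₋=(6.2616,-5.1524) cross=-63.000
θ=112°:   branch + wants cross > 0 → take C=(7.1585,5.8518) (cross=63.000)
θ=112°: ex = (C−B)/|BC| = (0.8370,0.5472); ey = (-0.5472,0.8370)
θ=112°: P = B + -1.99·ex + -2.72·ey = (-0.5520,-2.4384)
θ=118°: B = A + 1.00·(cos118°, sin118°) = (-0.4695, 0.8829)
θ=118°: |BD| = 11.5034
θ=118°: circle(B,9.00) ∩ circle(D,7.00): a=7.1426, h=5.4757
θ=118°:   candidates: C₊=(7.0723,5.7943) cross=62.989; C₋=(6.2318,-5.1248) cross=-62.989
θ=118°:   branch + wants cross > 0 → take C=(7.0723,5.7943) (cross=62.989)
θ=118°: ex = (C−B)/|BC| = (0.8380,0.5457); ey = (-0.5457,0.8380)
θ=118°: P = B + -1.99·ex + -2.72·ey = (-0.6527,-2.4823)
θ=141°: B = A + 1.00·(cos141°, sin141°) = (-0.7771, 0.6293)
θ=141°: |BD| = 11.7939
θ=141°: circle(B,9.00) ∩ circle(D,7.00): a=7.2536, h=5.3278
θ=141°:   candidates: C₊=(6.7504,5.5625) cross=62.836; C₋=(6.1818,-5.0779) cross=-62.836
θ=141°:   branch + wants cross > 0 → take C=(6.7504,5.5625) (cross=62.836)
θ=141°: ex = (C−B)/|BC| = (0.8364,0.5481); ey = (-0.5481,0.8364)
θ=141°: P = B + -1.99·ex + -2.72·ey = (-0.9507,-2.7364)
θ=219°: B = A + 1.00·(cos219°, sin219°) = (-0.7771, -0.6293)
θ=219°: |BD| = 11.7939
θ=219°: circle(B,9.00) ∩ circle(D,7.00): a=7.2536, h=5.3278
θ=219°:   candidates: C₊=(6.1818,5.0779) cross=62.836; C₋=(6.7504,-5.5625) cross=-62.836
θ=219°:   branch + wants cross > 0 → take C=(6.1818,5.0779) (cross=62.836)
θ=219°: ex = (C−B)/|BC| = (0.7732,0.6341); ey = (-0.6341,0.7732)
θ=219°: P = B + -1.99·ex + -2.72·ey = (-0.5910,-3.9944)

θ=112°: -0.55 -2.44
θ=118°: -0.65 -2.48
θ=141°: -0.95 -2.74
θ=219°: -0.59 -3.99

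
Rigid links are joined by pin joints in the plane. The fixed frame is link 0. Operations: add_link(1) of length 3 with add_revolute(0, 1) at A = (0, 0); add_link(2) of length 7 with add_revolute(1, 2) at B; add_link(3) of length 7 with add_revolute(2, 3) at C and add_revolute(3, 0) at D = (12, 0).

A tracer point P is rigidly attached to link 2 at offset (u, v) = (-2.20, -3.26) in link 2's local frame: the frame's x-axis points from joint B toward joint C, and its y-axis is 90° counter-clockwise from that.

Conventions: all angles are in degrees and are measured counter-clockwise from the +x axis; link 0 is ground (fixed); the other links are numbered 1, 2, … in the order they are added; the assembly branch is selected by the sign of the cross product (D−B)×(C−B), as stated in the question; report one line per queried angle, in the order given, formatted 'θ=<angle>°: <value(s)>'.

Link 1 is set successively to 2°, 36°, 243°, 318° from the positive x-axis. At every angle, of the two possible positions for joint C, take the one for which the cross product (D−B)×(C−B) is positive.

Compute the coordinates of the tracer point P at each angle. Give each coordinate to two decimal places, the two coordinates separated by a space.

A=(0,0), D=(12.00,0)
θ=2°: B = A + 3.00·(cos2°, sin2°) = (2.9982, 0.1047)
θ=2°: |BD| = 9.0024
θ=2°: circle(B,7.00) ∩ circle(D,7.00): a=4.5012, h=5.3609
θ=2°:   candidates: C₊=(7.5614,5.4129) cross=48.261; C₋=(7.4367,-5.3082) cross=-48.261
θ=2°:   branch + wants cross > 0 → take C=(7.5614,5.4129) (cross=48.261)
θ=2°: ex = (C−B)/|BC| = (0.6519,0.7583); ey = (-0.7583,0.6519)
θ=2°: P = B + -2.20·ex + -3.26·ey = (4.0361,-3.6888)
θ=36°: B = A + 3.00·(cos36°, sin36°) = (2.4271, 1.7634)
θ=36°: |BD| = 9.7340
θ=36°: circle(B,7.00) ∩ circle(D,7.00): a=4.8670, h=5.0311
θ=36°:   candidates: C₊=(8.1249,5.8296) cross=48.973; C₋=(6.3021,-4.0662) cross=-48.973
θ=36°:   branch + wants cross > 0 → take C=(8.1249,5.8296) (cross=48.973)
θ=36°: ex = (C−B)/|BC| = (0.8140,0.5809); ey = (-0.5809,0.8140)
θ=36°: P = B + -2.20·ex + -3.26·ey = (2.5300,-2.1682)
θ=243°: B = A + 3.00·(cos243°, sin243°) = (-1.3620, -2.6730)
θ=243°: |BD| = 13.6267
θ=243°: circle(B,7.00) ∩ circle(D,7.00): a=6.8134, h=1.6057
θ=243°:   candidates: C₊=(5.0040,0.2380) cross=21.880; C₋=(5.6340,-2.9110) cross=-21.880
θ=243°:   branch + wants cross > 0 → take C=(5.0040,0.2380) (cross=21.880)
θ=243°: ex = (C−B)/|BC| = (0.9094,0.4159); ey = (-0.4159,0.9094)
θ=243°: P = B + -2.20·ex + -3.26·ey = (-2.0070,-6.5526)
θ=318°: B = A + 3.00·(cos318°, sin318°) = (2.2294, -2.0074)
θ=318°: |BD| = 9.9746
θ=318°: circle(B,7.00) ∩ circle(D,7.00): a=4.9873, h=4.9119
θ=318°:   candidates: C₊=(6.1262,3.8077) cross=48.994; C₋=(8.1032,-5.8151) cross=-48.994
θ=318°:   branch + wants cross > 0 → take C=(6.1262,3.8077) (cross=48.994)
θ=318°: ex = (C−B)/|BC| = (0.5567,0.8307); ey = (-0.8307,0.5567)
θ=318°: P = B + -2.20·ex + -3.26·ey = (3.7129,-5.6498)

θ=2°: 4.04 -3.69
θ=36°: 2.53 -2.17
θ=243°: -2.01 -6.55
θ=318°: 3.71 -5.65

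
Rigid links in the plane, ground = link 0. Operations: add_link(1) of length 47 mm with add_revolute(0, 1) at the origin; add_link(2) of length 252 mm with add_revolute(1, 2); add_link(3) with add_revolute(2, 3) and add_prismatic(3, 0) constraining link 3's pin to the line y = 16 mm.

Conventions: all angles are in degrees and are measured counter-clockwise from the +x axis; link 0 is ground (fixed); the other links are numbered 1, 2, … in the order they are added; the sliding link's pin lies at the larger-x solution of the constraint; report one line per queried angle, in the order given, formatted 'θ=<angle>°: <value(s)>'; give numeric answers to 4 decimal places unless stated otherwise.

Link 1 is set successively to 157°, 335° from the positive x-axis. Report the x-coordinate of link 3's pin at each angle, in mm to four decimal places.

geometry: r = 47 mm, L = 252 mm, e = 16 mm
θ=157°: crank pin P = (r cos θ, r sin θ) = (-43.263728, 18.364363)
θ=157°: h = r sin θ − e = 18.364363 − 16 = 2.364363
θ=157°: x = r cos θ + √(L² − h²) = -43.263728 + 251.988908 = 208.725180
θ=335°: crank pin P = (r cos θ, r sin θ) = (42.596466, -19.863058)
θ=335°: h = r sin θ − e = -19.863058 − 16 = -35.863058
θ=335°: x = r cos θ + √(L² − h²) = 42.596466 + 249.435044 = 292.031510

θ=157°: 208.7252
θ=335°: 292.0315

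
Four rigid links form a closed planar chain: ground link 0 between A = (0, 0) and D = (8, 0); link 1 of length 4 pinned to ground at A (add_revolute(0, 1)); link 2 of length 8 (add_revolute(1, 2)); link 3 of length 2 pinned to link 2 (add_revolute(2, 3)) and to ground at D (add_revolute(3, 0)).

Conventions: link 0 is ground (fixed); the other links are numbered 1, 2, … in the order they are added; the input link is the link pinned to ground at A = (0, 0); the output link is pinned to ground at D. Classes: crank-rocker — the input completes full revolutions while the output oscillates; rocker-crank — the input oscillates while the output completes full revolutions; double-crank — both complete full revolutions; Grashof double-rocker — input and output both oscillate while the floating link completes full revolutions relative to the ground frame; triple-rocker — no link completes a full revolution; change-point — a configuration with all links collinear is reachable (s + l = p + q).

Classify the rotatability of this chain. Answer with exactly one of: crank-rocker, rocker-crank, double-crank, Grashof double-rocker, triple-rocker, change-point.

lengths: ground=8, input=4, coupler=8, output=2
sorted: s=2 (shortest), l=8 (longest), p+q=12
s + l = 10 vs p + q = 12
s + l < p + q (Grashof) with shortest = output link → rocker-crank

rocker-crank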